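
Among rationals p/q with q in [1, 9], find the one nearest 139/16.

Expand x = 139/16 as a continued fraction with the Euclidean algorithm:
  139 = 8*16 + 11, so a_0 = 8.
  16 = 1*11 + 5, so a_1 = 1.
  11 = 2*5 + 1, so a_2 = 2.
  5 = 5*1 + 0, so a_3 = 5.
so x = [8; 1, 2, 5].
Convergents (p_i = a_i*p_{i-1} + p_{i-2}, q_i = a_i*q_{i-1} + q_{i-2} with p_{-2}=0, p_{-1}=1, q_{-2}=1, q_{-1}=0), until the denominator exceeds 9:
  i=0: a_0=8, p_0 = 8*1 + 0 = 8, q_0 = 8*0 + 1 = 1.
  i=1: a_1=1, p_1 = 1*8 + 1 = 9, q_1 = 1*1 + 0 = 1.
  i=2: a_2=2, p_2 = 2*9 + 8 = 26, q_2 = 2*1 + 1 = 3.
  i=3: a_3=5, p_3 = 5*26 + 9 = 139, q_3 = 5*3 + 1 = 16.
q_3 = 16 > 9, so the last convergent with denominator <= 9 is p_2/q_2 = 26/3.
The closest fraction with denominator <= 9 is either p_2/q_2 or the intermediate fraction (k*p_2 + p_1)/(k*q_2 + q_1) with the largest k >= 1 whose denominator stays <= 9; these approach x as k grows, and every other convergent or intermediate fraction in range is farther away.
Largest k: floor((9 - q_1)/q_2) = floor((9 - 1)/3) = 2.
That gives (2*26 + 9)/(2*3 + 1) = 61/7.
Compare the errors: |x - 26/3| = |139*3 - 26*16|/(16*3) = 1/48, and |x - 61/7| = |139*7 - 61*16|/(16*7) = 3/112.
Cross-multiplying, 1*112 = 112 < 144 = 3*48, so 1/48 is smaller: the convergent 26/3 is closer to x than 61/7.

26/3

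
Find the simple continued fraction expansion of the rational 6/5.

Run the Euclidean algorithm on 6 and 5; the successive quotients are the partial quotients a_0, a_1, ... (each step inverts the fractional part left over by the previous one):
  6 = 1*5 + 1, so a_0 = 1.
  5 = 5*1 + 0, so a_1 = 5.
The remainder reaches 0 after 2 divisions, so the expansion has 2 partial quotients, read off in order.

[1; 5]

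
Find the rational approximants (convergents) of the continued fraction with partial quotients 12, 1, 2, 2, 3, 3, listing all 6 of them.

12/1, 13/1, 38/3, 89/7, 305/24, 1004/79

Using the convergent recurrence p_i = a_i*p_{i-1} + p_{i-2}, q_i = a_i*q_{i-1} + q_{i-2} with p_{-2}=0, p_{-1}=1, q_{-2}=1, q_{-1}=0:
  i=0: a_0=12, p_0 = 12*1 + 0 = 12, q_0 = 12*0 + 1 = 1.
  i=1: a_1=1, p_1 = 1*12 + 1 = 13, q_1 = 1*1 + 0 = 1.
  i=2: a_2=2, p_2 = 2*13 + 12 = 38, q_2 = 2*1 + 1 = 3.
  i=3: a_3=2, p_3 = 2*38 + 13 = 89, q_3 = 2*3 + 1 = 7.
  i=4: a_4=3, p_4 = 3*89 + 38 = 305, q_4 = 3*7 + 3 = 24.
  i=5: a_5=3, p_5 = 3*305 + 89 = 1004, q_5 = 3*24 + 7 = 79.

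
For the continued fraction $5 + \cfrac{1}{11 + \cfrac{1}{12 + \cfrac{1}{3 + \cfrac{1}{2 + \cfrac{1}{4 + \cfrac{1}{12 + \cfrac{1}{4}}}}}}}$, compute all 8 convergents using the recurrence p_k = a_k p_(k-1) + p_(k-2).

5/1, 56/11, 677/133, 2087/410, 4851/953, 21491/4222, 262743/51617, 1072463/210690

Using the convergent recurrence p_i = a_i*p_{i-1} + p_{i-2}, q_i = a_i*q_{i-1} + q_{i-2} with p_{-2}=0, p_{-1}=1, q_{-2}=1, q_{-1}=0:
  i=0: a_0=5, p_0 = 5*1 + 0 = 5, q_0 = 5*0 + 1 = 1.
  i=1: a_1=11, p_1 = 11*5 + 1 = 56, q_1 = 11*1 + 0 = 11.
  i=2: a_2=12, p_2 = 12*56 + 5 = 677, q_2 = 12*11 + 1 = 133.
  i=3: a_3=3, p_3 = 3*677 + 56 = 2087, q_3 = 3*133 + 11 = 410.
  i=4: a_4=2, p_4 = 2*2087 + 677 = 4851, q_4 = 2*410 + 133 = 953.
  i=5: a_5=4, p_5 = 4*4851 + 2087 = 21491, q_5 = 4*953 + 410 = 4222.
  i=6: a_6=12, p_6 = 12*21491 + 4851 = 262743, q_6 = 12*4222 + 953 = 51617.
  i=7: a_7=4, p_7 = 4*262743 + 21491 = 1072463, q_7 = 4*51617 + 4222 = 210690.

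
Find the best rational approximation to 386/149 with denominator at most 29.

Expand x = 386/149 as a continued fraction with the Euclidean algorithm:
  386 = 2*149 + 88, so a_0 = 2.
  149 = 1*88 + 61, so a_1 = 1.
  88 = 1*61 + 27, so a_2 = 1.
  61 = 2*27 + 7, so a_3 = 2.
  27 = 3*7 + 6, so a_4 = 3.
  7 = 1*6 + 1, so a_5 = 1.
  6 = 6*1 + 0, so a_6 = 6.
so x = [2; 1, 1, 2, 3, 1, 6].
Convergents (p_i = a_i*p_{i-1} + p_{i-2}, q_i = a_i*q_{i-1} + q_{i-2} with p_{-2}=0, p_{-1}=1, q_{-2}=1, q_{-1}=0), until the denominator exceeds 29:
  i=0: a_0=2, p_0 = 2*1 + 0 = 2, q_0 = 2*0 + 1 = 1.
  i=1: a_1=1, p_1 = 1*2 + 1 = 3, q_1 = 1*1 + 0 = 1.
  i=2: a_2=1, p_2 = 1*3 + 2 = 5, q_2 = 1*1 + 1 = 2.
  i=3: a_3=2, p_3 = 2*5 + 3 = 13, q_3 = 2*2 + 1 = 5.
  i=4: a_4=3, p_4 = 3*13 + 5 = 44, q_4 = 3*5 + 2 = 17.
  i=5: a_5=1, p_5 = 1*44 + 13 = 57, q_5 = 1*17 + 5 = 22.
  i=6: a_6=6, p_6 = 6*57 + 44 = 386, q_6 = 6*22 + 17 = 149.
q_6 = 149 > 29, so the last convergent with denominator <= 29 is p_5/q_5 = 57/22.
The closest fraction with denominator <= 29 is either p_5/q_5 or the intermediate fraction (k*p_5 + p_4)/(k*q_5 + q_4) with the largest k >= 1 whose denominator stays <= 29; these approach x as k grows, and every other convergent or intermediate fraction in range is farther away.
Largest k: floor((29 - q_4)/q_5) = floor((29 - 17)/22) = 0.
Since k = 0, no intermediate fraction beyond p_5/q_5 has denominator <= 29, so the convergent 57/22 is the closest (its error is |386*22 - 57*149|/(149*22) = 1/3278).

57/22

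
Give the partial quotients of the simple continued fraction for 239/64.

[3; 1, 2, 1, 3, 4]

Run the Euclidean algorithm on 239 and 64; the successive quotients are the partial quotients a_0, a_1, ... (each step inverts the fractional part left over by the previous one):
  239 = 3*64 + 47, so a_0 = 3.
  64 = 1*47 + 17, so a_1 = 1.
  47 = 2*17 + 13, so a_2 = 2.
  17 = 1*13 + 4, so a_3 = 1.
  13 = 3*4 + 1, so a_4 = 3.
  4 = 4*1 + 0, so a_5 = 4.
The remainder reaches 0 after 6 divisions, so the expansion has 6 partial quotients, read off in order.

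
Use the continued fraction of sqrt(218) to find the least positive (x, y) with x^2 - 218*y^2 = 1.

(x, y) = (126003, 8534)

First expand sqrt(218) as a continued fraction. With x_i = (sqrt(218) + m_i)/d_i and (m_0, d_0) = (0, 1): a_0 = floor(sqrt(218)) = 14, since 14^2 = 196 <= 218 < 225 = 15^2.
Iterate m_{i+1} = d_i*a_i - m_i, d_{i+1} = (218 - m_{i+1}^2)/d_i, a_{i+1} = floor((a_0 + m_{i+1})/d_{i+1}):
  m_1 = 1*14 - 0 = 14, d_1 = (218 - 14^2)/1 = 22/1 = 22, a_1 = floor((14 + 14)/22) = 1.
  m_2 = 22*1 - 14 = 8, d_2 = (218 - 8^2)/22 = 154/22 = 7, a_2 = floor((14 + 8)/7) = 3.
  m_3 = 7*3 - 8 = 13, d_3 = (218 - 13^2)/7 = 49/7 = 7, a_3 = floor((14 + 13)/7) = 3.
  m_4 = 7*3 - 13 = 8, d_4 = (218 - 8^2)/7 = 154/7 = 22, a_4 = floor((14 + 8)/22) = 1.
  m_5 = 22*1 - 8 = 14, d_5 = (218 - 14^2)/22 = 22/22 = 1, a_5 = floor((14 + 14)/1) = 28.
  m_6 = 1*28 - 14 = 14, d_6 = (218 - 14^2)/1 = 22/1 = 22: (m_6, d_6) = (m_1, d_1) = (14, 22), so from here the quotients repeat a_1, ..., a_5; the period length is 5.
So sqrt(218) = [14; (1, 3, 3, 1, 28)] with period length k = 5.
k is odd, so (p_{k-1}, q_{k-1}) only solves x^2 - 218y^2 = -1 and the fundamental solution of x^2 - 218y^2 = 1 is (p_{2k-1}, q_{2k-1}) = (p_9, q_9); compute convergents through index 9, running through the period twice.
Convergents (p_i = a_i*p_{i-1} + p_{i-2}, q_i = a_i*q_{i-1} + q_{i-2} with p_{-2}=0, p_{-1}=1, q_{-2}=1, q_{-1}=0):
  i=0: a_0=14, p_0 = 14*1 + 0 = 14, q_0 = 14*0 + 1 = 1.
  i=1: a_1=1, p_1 = 1*14 + 1 = 15, q_1 = 1*1 + 0 = 1.
  i=2: a_2=3, p_2 = 3*15 + 14 = 59, q_2 = 3*1 + 1 = 4.
  i=3: a_3=3, p_3 = 3*59 + 15 = 192, q_3 = 3*4 + 1 = 13.
  i=4: a_4=1, p_4 = 1*192 + 59 = 251, q_4 = 1*13 + 4 = 17.
  i=5: a_5=28, p_5 = 28*251 + 192 = 7220, q_5 = 28*17 + 13 = 489.
  i=6: a_6=1, p_6 = 1*7220 + 251 = 7471, q_6 = 1*489 + 17 = 506.
  i=7: a_7=3, p_7 = 3*7471 + 7220 = 29633, q_7 = 3*506 + 489 = 2007.
  i=8: a_8=3, p_8 = 3*29633 + 7471 = 96370, q_8 = 3*2007 + 506 = 6527.
  i=9: a_9=1, p_9 = 1*96370 + 29633 = 126003, q_9 = 1*6527 + 2007 = 8534.
Indeed p_4^2 - 218*q_4^2 = 63001 - 63002 = -1, not +1.
Check: 126003^2 - 218*8534^2 = 15876756009 - 15876756008 = 1, so (x, y) = (126003, 8534) solves the equation, and by the theorem it is the least positive solution.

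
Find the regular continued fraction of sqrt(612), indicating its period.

[24; (1, 2, 1, 4, 1, 2, 1, 48)]

Write x_i = (sqrt(612) + m_i)/d_i with (m_0, d_0) = (0, 1). a_0 = floor(sqrt(612)) = 24, since 24^2 = 576 <= 612 < 625 = 25^2.
Iterate m_{i+1} = d_i*a_i - m_i, d_{i+1} = (612 - m_{i+1}^2)/d_i, a_{i+1} = floor((a_0 + m_{i+1})/d_{i+1}):
  m_1 = 1*24 - 0 = 24, d_1 = (612 - 24^2)/1 = 36/1 = 36, a_1 = floor((24 + 24)/36) = 1.
  m_2 = 36*1 - 24 = 12, d_2 = (612 - 12^2)/36 = 468/36 = 13, a_2 = floor((24 + 12)/13) = 2.
  m_3 = 13*2 - 12 = 14, d_3 = (612 - 14^2)/13 = 416/13 = 32, a_3 = floor((24 + 14)/32) = 1.
  m_4 = 32*1 - 14 = 18, d_4 = (612 - 18^2)/32 = 288/32 = 9, a_4 = floor((24 + 18)/9) = 4.
  m_5 = 9*4 - 18 = 18, d_5 = (612 - 18^2)/9 = 288/9 = 32, a_5 = floor((24 + 18)/32) = 1.
  m_6 = 32*1 - 18 = 14, d_6 = (612 - 14^2)/32 = 416/32 = 13, a_6 = floor((24 + 14)/13) = 2.
  m_7 = 13*2 - 14 = 12, d_7 = (612 - 12^2)/13 = 468/13 = 36, a_7 = floor((24 + 12)/36) = 1.
  m_8 = 36*1 - 12 = 24, d_8 = (612 - 24^2)/36 = 36/36 = 1, a_8 = floor((24 + 24)/1) = 48.
  m_9 = 1*48 - 24 = 24, d_9 = (612 - 24^2)/1 = 36/1 = 36: (m_9, d_9) = (m_1, d_1) = (24, 36), so from here the quotients repeat a_1, ..., a_8; the period length is 8.
Hence the expansion of sqrt(612) is a_0 = 24 followed by the repeating block 1, 2, 1, 4, 1, 2, 1, 48 (period 8).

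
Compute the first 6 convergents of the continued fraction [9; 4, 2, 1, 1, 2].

Using the convergent recurrence p_i = a_i*p_{i-1} + p_{i-2}, q_i = a_i*q_{i-1} + q_{i-2} with p_{-2}=0, p_{-1}=1, q_{-2}=1, q_{-1}=0:
  i=0: a_0=9, p_0 = 9*1 + 0 = 9, q_0 = 9*0 + 1 = 1.
  i=1: a_1=4, p_1 = 4*9 + 1 = 37, q_1 = 4*1 + 0 = 4.
  i=2: a_2=2, p_2 = 2*37 + 9 = 83, q_2 = 2*4 + 1 = 9.
  i=3: a_3=1, p_3 = 1*83 + 37 = 120, q_3 = 1*9 + 4 = 13.
  i=4: a_4=1, p_4 = 1*120 + 83 = 203, q_4 = 1*13 + 9 = 22.
  i=5: a_5=2, p_5 = 2*203 + 120 = 526, q_5 = 2*22 + 13 = 57.

9/1, 37/4, 83/9, 120/13, 203/22, 526/57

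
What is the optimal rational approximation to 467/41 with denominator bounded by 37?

Expand x = 467/41 as a continued fraction with the Euclidean algorithm:
  467 = 11*41 + 16, so a_0 = 11.
  41 = 2*16 + 9, so a_1 = 2.
  16 = 1*9 + 7, so a_2 = 1.
  9 = 1*7 + 2, so a_3 = 1.
  7 = 3*2 + 1, so a_4 = 3.
  2 = 2*1 + 0, so a_5 = 2.
so x = [11; 2, 1, 1, 3, 2].
Convergents (p_i = a_i*p_{i-1} + p_{i-2}, q_i = a_i*q_{i-1} + q_{i-2} with p_{-2}=0, p_{-1}=1, q_{-2}=1, q_{-1}=0), until the denominator exceeds 37:
  i=0: a_0=11, p_0 = 11*1 + 0 = 11, q_0 = 11*0 + 1 = 1.
  i=1: a_1=2, p_1 = 2*11 + 1 = 23, q_1 = 2*1 + 0 = 2.
  i=2: a_2=1, p_2 = 1*23 + 11 = 34, q_2 = 1*2 + 1 = 3.
  i=3: a_3=1, p_3 = 1*34 + 23 = 57, q_3 = 1*3 + 2 = 5.
  i=4: a_4=3, p_4 = 3*57 + 34 = 205, q_4 = 3*5 + 3 = 18.
  i=5: a_5=2, p_5 = 2*205 + 57 = 467, q_5 = 2*18 + 5 = 41.
q_5 = 41 > 37, so the last convergent with denominator <= 37 is p_4/q_4 = 205/18.
The closest fraction with denominator <= 37 is either p_4/q_4 or the intermediate fraction (k*p_4 + p_3)/(k*q_4 + q_3) with the largest k >= 1 whose denominator stays <= 37; these approach x as k grows, and every other convergent or intermediate fraction in range is farther away.
Largest k: floor((37 - q_3)/q_4) = floor((37 - 5)/18) = 1.
That gives (1*205 + 57)/(1*18 + 5) = 262/23.
Compare the errors: |x - 205/18| = |467*18 - 205*41|/(41*18) = 1/738, and |x - 262/23| = |467*23 - 262*41|/(41*23) = 1/943.
Cross-multiplying, 1*738 = 738 < 943 = 1*943, so 1/943 is smaller: the intermediate fraction 262/23 is closer to x than 205/18.

262/23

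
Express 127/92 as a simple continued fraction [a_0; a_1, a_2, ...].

Run the Euclidean algorithm on 127 and 92; the successive quotients are the partial quotients a_0, a_1, ... (each step inverts the fractional part left over by the previous one):
  127 = 1*92 + 35, so a_0 = 1.
  92 = 2*35 + 22, so a_1 = 2.
  35 = 1*22 + 13, so a_2 = 1.
  22 = 1*13 + 9, so a_3 = 1.
  13 = 1*9 + 4, so a_4 = 1.
  9 = 2*4 + 1, so a_5 = 2.
  4 = 4*1 + 0, so a_6 = 4.
The remainder reaches 0 after 7 divisions, so the expansion has 7 partial quotients, read off in order.

[1; 2, 1, 1, 1, 2, 4]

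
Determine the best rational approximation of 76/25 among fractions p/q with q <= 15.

Expand x = 76/25 as a continued fraction with the Euclidean algorithm:
  76 = 3*25 + 1, so a_0 = 3.
  25 = 25*1 + 0, so a_1 = 25.
so x = [3; 25].
Convergents (p_i = a_i*p_{i-1} + p_{i-2}, q_i = a_i*q_{i-1} + q_{i-2} with p_{-2}=0, p_{-1}=1, q_{-2}=1, q_{-1}=0), until the denominator exceeds 15:
  i=0: a_0=3, p_0 = 3*1 + 0 = 3, q_0 = 3*0 + 1 = 1.
  i=1: a_1=25, p_1 = 25*3 + 1 = 76, q_1 = 25*1 + 0 = 25.
q_1 = 25 > 15, so the last convergent with denominator <= 15 is p_0/q_0 = 3/1.
The closest fraction with denominator <= 15 is either p_0/q_0 or the intermediate fraction (k*p_0 + p_{-1})/(k*q_0 + q_{-1}) with the largest k >= 1 whose denominator stays <= 15; these approach x as k grows, and every other convergent or intermediate fraction in range is farther away.
Largest k: floor((15 - q_{-1})/q_0) = floor((15 - 0)/1) = 15 (using the seeds p_{-1} = 1, q_{-1} = 0).
That gives (15*3 + 1)/(15*1 + 0) = 46/15.
Compare the errors: |x - 3/1| = |76*1 - 3*25|/(25*1) = 1/25, and |x - 46/15| = |76*15 - 46*25|/(25*15) = 10/375.
Cross-multiplying, 10*25 = 250 < 375 = 1*375, so 10/375 is smaller: the intermediate fraction 46/15 is closer to x than 3/1.

46/15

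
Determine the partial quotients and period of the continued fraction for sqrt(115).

[10; (1, 2, 1, 1, 1, 1, 1, 2, 1, 20)]

Write x_i = (sqrt(115) + m_i)/d_i with (m_0, d_0) = (0, 1). a_0 = floor(sqrt(115)) = 10, since 10^2 = 100 <= 115 < 121 = 11^2.
Iterate m_{i+1} = d_i*a_i - m_i, d_{i+1} = (115 - m_{i+1}^2)/d_i, a_{i+1} = floor((a_0 + m_{i+1})/d_{i+1}):
  m_1 = 1*10 - 0 = 10, d_1 = (115 - 10^2)/1 = 15/1 = 15, a_1 = floor((10 + 10)/15) = 1.
  m_2 = 15*1 - 10 = 5, d_2 = (115 - 5^2)/15 = 90/15 = 6, a_2 = floor((10 + 5)/6) = 2.
  m_3 = 6*2 - 5 = 7, d_3 = (115 - 7^2)/6 = 66/6 = 11, a_3 = floor((10 + 7)/11) = 1.
  m_4 = 11*1 - 7 = 4, d_4 = (115 - 4^2)/11 = 99/11 = 9, a_4 = floor((10 + 4)/9) = 1.
  m_5 = 9*1 - 4 = 5, d_5 = (115 - 5^2)/9 = 90/9 = 10, a_5 = floor((10 + 5)/10) = 1.
  m_6 = 10*1 - 5 = 5, d_6 = (115 - 5^2)/10 = 90/10 = 9, a_6 = floor((10 + 5)/9) = 1.
  m_7 = 9*1 - 5 = 4, d_7 = (115 - 4^2)/9 = 99/9 = 11, a_7 = floor((10 + 4)/11) = 1.
  m_8 = 11*1 - 4 = 7, d_8 = (115 - 7^2)/11 = 66/11 = 6, a_8 = floor((10 + 7)/6) = 2.
  m_9 = 6*2 - 7 = 5, d_9 = (115 - 5^2)/6 = 90/6 = 15, a_9 = floor((10 + 5)/15) = 1.
  m_10 = 15*1 - 5 = 10, d_10 = (115 - 10^2)/15 = 15/15 = 1, a_10 = floor((10 + 10)/1) = 20.
  m_11 = 1*20 - 10 = 10, d_11 = (115 - 10^2)/1 = 15/1 = 15: (m_11, d_11) = (m_1, d_1) = (10, 15), so from here the quotients repeat a_1, ..., a_10; the period length is 10.
Hence the expansion of sqrt(115) is a_0 = 10 followed by the repeating block 1, 2, 1, 1, 1, 1, 1, 2, 1, 20 (period 10).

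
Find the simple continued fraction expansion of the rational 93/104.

Run the Euclidean algorithm on 93 and 104; the successive quotients are the partial quotients a_0, a_1, ... (each step inverts the fractional part left over by the previous one):
  93 = 0*104 + 93, so a_0 = 0.
  104 = 1*93 + 11, so a_1 = 1.
  93 = 8*11 + 5, so a_2 = 8.
  11 = 2*5 + 1, so a_3 = 2.
  5 = 5*1 + 0, so a_4 = 5.
The remainder reaches 0 after 5 divisions, so the expansion has 5 partial quotients, read off in order.

[0; 1, 8, 2, 5]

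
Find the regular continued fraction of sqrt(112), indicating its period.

Write x_i = (sqrt(112) + m_i)/d_i with (m_0, d_0) = (0, 1). a_0 = floor(sqrt(112)) = 10, since 10^2 = 100 <= 112 < 121 = 11^2.
Iterate m_{i+1} = d_i*a_i - m_i, d_{i+1} = (112 - m_{i+1}^2)/d_i, a_{i+1} = floor((a_0 + m_{i+1})/d_{i+1}):
  m_1 = 1*10 - 0 = 10, d_1 = (112 - 10^2)/1 = 12/1 = 12, a_1 = floor((10 + 10)/12) = 1.
  m_2 = 12*1 - 10 = 2, d_2 = (112 - 2^2)/12 = 108/12 = 9, a_2 = floor((10 + 2)/9) = 1.
  m_3 = 9*1 - 2 = 7, d_3 = (112 - 7^2)/9 = 63/9 = 7, a_3 = floor((10 + 7)/7) = 2.
  m_4 = 7*2 - 7 = 7, d_4 = (112 - 7^2)/7 = 63/7 = 9, a_4 = floor((10 + 7)/9) = 1.
  m_5 = 9*1 - 7 = 2, d_5 = (112 - 2^2)/9 = 108/9 = 12, a_5 = floor((10 + 2)/12) = 1.
  m_6 = 12*1 - 2 = 10, d_6 = (112 - 10^2)/12 = 12/12 = 1, a_6 = floor((10 + 10)/1) = 20.
  m_7 = 1*20 - 10 = 10, d_7 = (112 - 10^2)/1 = 12/1 = 12: (m_7, d_7) = (m_1, d_1) = (10, 12), so from here the quotients repeat a_1, ..., a_6; the period length is 6.
Hence the expansion of sqrt(112) is a_0 = 10 followed by the repeating block 1, 1, 2, 1, 1, 20 (period 6).

[10; (1, 1, 2, 1, 1, 20)]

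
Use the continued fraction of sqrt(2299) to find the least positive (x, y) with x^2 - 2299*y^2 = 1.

First expand sqrt(2299) as a continued fraction. With x_i = (sqrt(2299) + m_i)/d_i and (m_0, d_0) = (0, 1): a_0 = floor(sqrt(2299)) = 47, since 47^2 = 2209 <= 2299 < 2304 = 48^2.
Iterate m_{i+1} = d_i*a_i - m_i, d_{i+1} = (2299 - m_{i+1}^2)/d_i, a_{i+1} = floor((a_0 + m_{i+1})/d_{i+1}):
  m_1 = 1*47 - 0 = 47, d_1 = (2299 - 47^2)/1 = 90/1 = 90, a_1 = floor((47 + 47)/90) = 1.
  m_2 = 90*1 - 47 = 43, d_2 = (2299 - 43^2)/90 = 450/90 = 5, a_2 = floor((47 + 43)/5) = 18.
  m_3 = 5*18 - 43 = 47, d_3 = (2299 - 47^2)/5 = 90/5 = 18, a_3 = floor((47 + 47)/18) = 5.
  m_4 = 18*5 - 47 = 43, d_4 = (2299 - 43^2)/18 = 450/18 = 25, a_4 = floor((47 + 43)/25) = 3.
  m_5 = 25*3 - 43 = 32, d_5 = (2299 - 32^2)/25 = 1275/25 = 51, a_5 = floor((47 + 32)/51) = 1.
  m_6 = 51*1 - 32 = 19, d_6 = (2299 - 19^2)/51 = 1938/51 = 38, a_6 = floor((47 + 19)/38) = 1.
  m_7 = 38*1 - 19 = 19, d_7 = (2299 - 19^2)/38 = 1938/38 = 51, a_7 = floor((47 + 19)/51) = 1.
  m_8 = 51*1 - 19 = 32, d_8 = (2299 - 32^2)/51 = 1275/51 = 25, a_8 = floor((47 + 32)/25) = 3.
  m_9 = 25*3 - 32 = 43, d_9 = (2299 - 43^2)/25 = 450/25 = 18, a_9 = floor((47 + 43)/18) = 5.
  m_10 = 18*5 - 43 = 47, d_10 = (2299 - 47^2)/18 = 90/18 = 5, a_10 = floor((47 + 47)/5) = 18.
  m_11 = 5*18 - 47 = 43, d_11 = (2299 - 43^2)/5 = 450/5 = 90, a_11 = floor((47 + 43)/90) = 1.
  m_12 = 90*1 - 43 = 47, d_12 = (2299 - 47^2)/90 = 90/90 = 1, a_12 = floor((47 + 47)/1) = 94.
  m_13 = 1*94 - 47 = 47, d_13 = (2299 - 47^2)/1 = 90/1 = 90: (m_13, d_13) = (m_1, d_1) = (47, 90), so from here the quotients repeat a_1, ..., a_12; the period length is 12.
So sqrt(2299) = [47; (1, 18, 5, 3, 1, 1, 1, 3, 5, 18, 1, 94)] with period length k = 12.
k is even, so the fundamental solution of x^2 - 2299y^2 = 1 is (p_{k-1}, q_{k-1}) = (p_11, q_11); compute convergents through index 11.
Convergents (p_i = a_i*p_{i-1} + p_{i-2}, q_i = a_i*q_{i-1} + q_{i-2} with p_{-2}=0, p_{-1}=1, q_{-2}=1, q_{-1}=0):
  i=0: a_0=47, p_0 = 47*1 + 0 = 47, q_0 = 47*0 + 1 = 1.
  i=1: a_1=1, p_1 = 1*47 + 1 = 48, q_1 = 1*1 + 0 = 1.
  i=2: a_2=18, p_2 = 18*48 + 47 = 911, q_2 = 18*1 + 1 = 19.
  i=3: a_3=5, p_3 = 5*911 + 48 = 4603, q_3 = 5*19 + 1 = 96.
  i=4: a_4=3, p_4 = 3*4603 + 911 = 14720, q_4 = 3*96 + 19 = 307.
  i=5: a_5=1, p_5 = 1*14720 + 4603 = 19323, q_5 = 1*307 + 96 = 403.
  i=6: a_6=1, p_6 = 1*19323 + 14720 = 34043, q_6 = 1*403 + 307 = 710.
  i=7: a_7=1, p_7 = 1*34043 + 19323 = 53366, q_7 = 1*710 + 403 = 1113.
  i=8: a_8=3, p_8 = 3*53366 + 34043 = 194141, q_8 = 3*1113 + 710 = 4049.
  i=9: a_9=5, p_9 = 5*194141 + 53366 = 1024071, q_9 = 5*4049 + 1113 = 21358.
  i=10: a_10=18, p_10 = 18*1024071 + 194141 = 18627419, q_10 = 18*21358 + 4049 = 388493.
  i=11: a_11=1, p_11 = 1*18627419 + 1024071 = 19651490, q_11 = 1*388493 + 21358 = 409851.
Check: 19651490^2 - 2299*409851^2 = 386181059220100 - 386181059220099 = 1, so (x, y) = (19651490, 409851) solves the equation, and by the theorem it is the least positive solution.

(x, y) = (19651490, 409851)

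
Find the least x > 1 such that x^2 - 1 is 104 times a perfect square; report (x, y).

(x, y) = (51, 5)

First expand sqrt(104) as a continued fraction. With x_i = (sqrt(104) + m_i)/d_i and (m_0, d_0) = (0, 1): a_0 = floor(sqrt(104)) = 10, since 10^2 = 100 <= 104 < 121 = 11^2.
Iterate m_{i+1} = d_i*a_i - m_i, d_{i+1} = (104 - m_{i+1}^2)/d_i, a_{i+1} = floor((a_0 + m_{i+1})/d_{i+1}):
  m_1 = 1*10 - 0 = 10, d_1 = (104 - 10^2)/1 = 4/1 = 4, a_1 = floor((10 + 10)/4) = 5.
  m_2 = 4*5 - 10 = 10, d_2 = (104 - 10^2)/4 = 4/4 = 1, a_2 = floor((10 + 10)/1) = 20.
  m_3 = 1*20 - 10 = 10, d_3 = (104 - 10^2)/1 = 4/1 = 4: (m_3, d_3) = (m_1, d_1) = (10, 4), so from here the quotients repeat a_1, a_2; the period length is 2.
So sqrt(104) = [10; (5, 20)] with period length k = 2.
k is even, so the fundamental solution of x^2 - 104y^2 = 1 is (p_{k-1}, q_{k-1}) = (p_1, q_1); compute convergents through index 1.
Convergents (p_i = a_i*p_{i-1} + p_{i-2}, q_i = a_i*q_{i-1} + q_{i-2} with p_{-2}=0, p_{-1}=1, q_{-2}=1, q_{-1}=0):
  i=0: a_0=10, p_0 = 10*1 + 0 = 10, q_0 = 10*0 + 1 = 1.
  i=1: a_1=5, p_1 = 5*10 + 1 = 51, q_1 = 5*1 + 0 = 5.
Check: 51^2 - 104*5^2 = 2601 - 2600 = 1, so (x, y) = (51, 5) solves the equation, and by the theorem it is the least positive solution.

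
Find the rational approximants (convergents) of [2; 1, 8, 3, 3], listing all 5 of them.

Using the convergent recurrence p_i = a_i*p_{i-1} + p_{i-2}, q_i = a_i*q_{i-1} + q_{i-2} with p_{-2}=0, p_{-1}=1, q_{-2}=1, q_{-1}=0:
  i=0: a_0=2, p_0 = 2*1 + 0 = 2, q_0 = 2*0 + 1 = 1.
  i=1: a_1=1, p_1 = 1*2 + 1 = 3, q_1 = 1*1 + 0 = 1.
  i=2: a_2=8, p_2 = 8*3 + 2 = 26, q_2 = 8*1 + 1 = 9.
  i=3: a_3=3, p_3 = 3*26 + 3 = 81, q_3 = 3*9 + 1 = 28.
  i=4: a_4=3, p_4 = 3*81 + 26 = 269, q_4 = 3*28 + 9 = 93.

2/1, 3/1, 26/9, 81/28, 269/93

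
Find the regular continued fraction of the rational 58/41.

Run the Euclidean algorithm on 58 and 41; the successive quotients are the partial quotients a_0, a_1, ... (each step inverts the fractional part left over by the previous one):
  58 = 1*41 + 17, so a_0 = 1.
  41 = 2*17 + 7, so a_1 = 2.
  17 = 2*7 + 3, so a_2 = 2.
  7 = 2*3 + 1, so a_3 = 2.
  3 = 3*1 + 0, so a_4 = 3.
The remainder reaches 0 after 5 divisions, so the expansion has 5 partial quotients, read off in order.

[1; 2, 2, 2, 3]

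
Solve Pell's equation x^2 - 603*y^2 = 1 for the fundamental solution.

First expand sqrt(603) as a continued fraction. With x_i = (sqrt(603) + m_i)/d_i and (m_0, d_0) = (0, 1): a_0 = floor(sqrt(603)) = 24, since 24^2 = 576 <= 603 < 625 = 25^2.
Iterate m_{i+1} = d_i*a_i - m_i, d_{i+1} = (603 - m_{i+1}^2)/d_i, a_{i+1} = floor((a_0 + m_{i+1})/d_{i+1}):
  m_1 = 1*24 - 0 = 24, d_1 = (603 - 24^2)/1 = 27/1 = 27, a_1 = floor((24 + 24)/27) = 1.
  m_2 = 27*1 - 24 = 3, d_2 = (603 - 3^2)/27 = 594/27 = 22, a_2 = floor((24 + 3)/22) = 1.
  m_3 = 22*1 - 3 = 19, d_3 = (603 - 19^2)/22 = 242/22 = 11, a_3 = floor((24 + 19)/11) = 3.
  m_4 = 11*3 - 19 = 14, d_4 = (603 - 14^2)/11 = 407/11 = 37, a_4 = floor((24 + 14)/37) = 1.
  m_5 = 37*1 - 14 = 23, d_5 = (603 - 23^2)/37 = 74/37 = 2, a_5 = floor((24 + 23)/2) = 23.
  m_6 = 2*23 - 23 = 23, d_6 = (603 - 23^2)/2 = 74/2 = 37, a_6 = floor((24 + 23)/37) = 1.
  m_7 = 37*1 - 23 = 14, d_7 = (603 - 14^2)/37 = 407/37 = 11, a_7 = floor((24 + 14)/11) = 3.
  m_8 = 11*3 - 14 = 19, d_8 = (603 - 19^2)/11 = 242/11 = 22, a_8 = floor((24 + 19)/22) = 1.
  m_9 = 22*1 - 19 = 3, d_9 = (603 - 3^2)/22 = 594/22 = 27, a_9 = floor((24 + 3)/27) = 1.
  m_10 = 27*1 - 3 = 24, d_10 = (603 - 24^2)/27 = 27/27 = 1, a_10 = floor((24 + 24)/1) = 48.
  m_11 = 1*48 - 24 = 24, d_11 = (603 - 24^2)/1 = 27/1 = 27: (m_11, d_11) = (m_1, d_1) = (24, 27), so from here the quotients repeat a_1, ..., a_10; the period length is 10.
So sqrt(603) = [24; (1, 1, 3, 1, 23, 1, 3, 1, 1, 48)] with period length k = 10.
k is even, so the fundamental solution of x^2 - 603y^2 = 1 is (p_{k-1}, q_{k-1}) = (p_9, q_9); compute convergents through index 9.
Convergents (p_i = a_i*p_{i-1} + p_{i-2}, q_i = a_i*q_{i-1} + q_{i-2} with p_{-2}=0, p_{-1}=1, q_{-2}=1, q_{-1}=0):
  i=0: a_0=24, p_0 = 24*1 + 0 = 24, q_0 = 24*0 + 1 = 1.
  i=1: a_1=1, p_1 = 1*24 + 1 = 25, q_1 = 1*1 + 0 = 1.
  i=2: a_2=1, p_2 = 1*25 + 24 = 49, q_2 = 1*1 + 1 = 2.
  i=3: a_3=3, p_3 = 3*49 + 25 = 172, q_3 = 3*2 + 1 = 7.
  i=4: a_4=1, p_4 = 1*172 + 49 = 221, q_4 = 1*7 + 2 = 9.
  i=5: a_5=23, p_5 = 23*221 + 172 = 5255, q_5 = 23*9 + 7 = 214.
  i=6: a_6=1, p_6 = 1*5255 + 221 = 5476, q_6 = 1*214 + 9 = 223.
  i=7: a_7=3, p_7 = 3*5476 + 5255 = 21683, q_7 = 3*223 + 214 = 883.
  i=8: a_8=1, p_8 = 1*21683 + 5476 = 27159, q_8 = 1*883 + 223 = 1106.
  i=9: a_9=1, p_9 = 1*27159 + 21683 = 48842, q_9 = 1*1106 + 883 = 1989.
Check: 48842^2 - 603*1989^2 = 2385540964 - 2385540963 = 1, so (x, y) = (48842, 1989) solves the equation, and by the theorem it is the least positive solution.

(x, y) = (48842, 1989)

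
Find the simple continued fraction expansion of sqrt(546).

[23; (2, 1, 2, 1, 2, 46)]

Write x_i = (sqrt(546) + m_i)/d_i with (m_0, d_0) = (0, 1). a_0 = floor(sqrt(546)) = 23, since 23^2 = 529 <= 546 < 576 = 24^2.
Iterate m_{i+1} = d_i*a_i - m_i, d_{i+1} = (546 - m_{i+1}^2)/d_i, a_{i+1} = floor((a_0 + m_{i+1})/d_{i+1}):
  m_1 = 1*23 - 0 = 23, d_1 = (546 - 23^2)/1 = 17/1 = 17, a_1 = floor((23 + 23)/17) = 2.
  m_2 = 17*2 - 23 = 11, d_2 = (546 - 11^2)/17 = 425/17 = 25, a_2 = floor((23 + 11)/25) = 1.
  m_3 = 25*1 - 11 = 14, d_3 = (546 - 14^2)/25 = 350/25 = 14, a_3 = floor((23 + 14)/14) = 2.
  m_4 = 14*2 - 14 = 14, d_4 = (546 - 14^2)/14 = 350/14 = 25, a_4 = floor((23 + 14)/25) = 1.
  m_5 = 25*1 - 14 = 11, d_5 = (546 - 11^2)/25 = 425/25 = 17, a_5 = floor((23 + 11)/17) = 2.
  m_6 = 17*2 - 11 = 23, d_6 = (546 - 23^2)/17 = 17/17 = 1, a_6 = floor((23 + 23)/1) = 46.
  m_7 = 1*46 - 23 = 23, d_7 = (546 - 23^2)/1 = 17/1 = 17: (m_7, d_7) = (m_1, d_1) = (23, 17), so from here the quotients repeat a_1, ..., a_6; the period length is 6.
Hence the expansion of sqrt(546) is a_0 = 23 followed by the repeating block 2, 1, 2, 1, 2, 46 (period 6).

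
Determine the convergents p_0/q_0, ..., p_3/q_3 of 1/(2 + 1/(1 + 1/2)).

0/1, 1/2, 1/3, 3/8

Using the convergent recurrence p_i = a_i*p_{i-1} + p_{i-2}, q_i = a_i*q_{i-1} + q_{i-2} with p_{-2}=0, p_{-1}=1, q_{-2}=1, q_{-1}=0:
  i=0: a_0=0, p_0 = 0*1 + 0 = 0, q_0 = 0*0 + 1 = 1.
  i=1: a_1=2, p_1 = 2*0 + 1 = 1, q_1 = 2*1 + 0 = 2.
  i=2: a_2=1, p_2 = 1*1 + 0 = 1, q_2 = 1*2 + 1 = 3.
  i=3: a_3=2, p_3 = 2*1 + 1 = 3, q_3 = 2*3 + 2 = 8.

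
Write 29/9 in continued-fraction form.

Run the Euclidean algorithm on 29 and 9; the successive quotients are the partial quotients a_0, a_1, ... (each step inverts the fractional part left over by the previous one):
  29 = 3*9 + 2, so a_0 = 3.
  9 = 4*2 + 1, so a_1 = 4.
  2 = 2*1 + 0, so a_2 = 2.
The remainder reaches 0 after 3 divisions, so the expansion has 3 partial quotients, read off in order.

[3; 4, 2]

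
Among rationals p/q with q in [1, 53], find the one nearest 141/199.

17/24

Expand x = 141/199 as a continued fraction with the Euclidean algorithm:
  141 = 0*199 + 141, so a_0 = 0.
  199 = 1*141 + 58, so a_1 = 1.
  141 = 2*58 + 25, so a_2 = 2.
  58 = 2*25 + 8, so a_3 = 2.
  25 = 3*8 + 1, so a_4 = 3.
  8 = 8*1 + 0, so a_5 = 8.
so x = [0; 1, 2, 2, 3, 8].
Convergents (p_i = a_i*p_{i-1} + p_{i-2}, q_i = a_i*q_{i-1} + q_{i-2} with p_{-2}=0, p_{-1}=1, q_{-2}=1, q_{-1}=0), until the denominator exceeds 53:
  i=0: a_0=0, p_0 = 0*1 + 0 = 0, q_0 = 0*0 + 1 = 1.
  i=1: a_1=1, p_1 = 1*0 + 1 = 1, q_1 = 1*1 + 0 = 1.
  i=2: a_2=2, p_2 = 2*1 + 0 = 2, q_2 = 2*1 + 1 = 3.
  i=3: a_3=2, p_3 = 2*2 + 1 = 5, q_3 = 2*3 + 1 = 7.
  i=4: a_4=3, p_4 = 3*5 + 2 = 17, q_4 = 3*7 + 3 = 24.
  i=5: a_5=8, p_5 = 8*17 + 5 = 141, q_5 = 8*24 + 7 = 199.
q_5 = 199 > 53, so the last convergent with denominator <= 53 is p_4/q_4 = 17/24.
The closest fraction with denominator <= 53 is either p_4/q_4 or the intermediate fraction (k*p_4 + p_3)/(k*q_4 + q_3) with the largest k >= 1 whose denominator stays <= 53; these approach x as k grows, and every other convergent or intermediate fraction in range is farther away.
Largest k: floor((53 - q_3)/q_4) = floor((53 - 7)/24) = 1.
That gives (1*17 + 5)/(1*24 + 7) = 22/31.
Compare the errors: |x - 17/24| = |141*24 - 17*199|/(199*24) = 1/4776, and |x - 22/31| = |141*31 - 22*199|/(199*31) = 7/6169.
Cross-multiplying, 1*6169 = 6169 < 33432 = 7*4776, so 1/4776 is smaller: the convergent 17/24 is closer to x than 22/31.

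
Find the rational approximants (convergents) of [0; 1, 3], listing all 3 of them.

Using the convergent recurrence p_i = a_i*p_{i-1} + p_{i-2}, q_i = a_i*q_{i-1} + q_{i-2} with p_{-2}=0, p_{-1}=1, q_{-2}=1, q_{-1}=0:
  i=0: a_0=0, p_0 = 0*1 + 0 = 0, q_0 = 0*0 + 1 = 1.
  i=1: a_1=1, p_1 = 1*0 + 1 = 1, q_1 = 1*1 + 0 = 1.
  i=2: a_2=3, p_2 = 3*1 + 0 = 3, q_2 = 3*1 + 1 = 4.

0/1, 1/1, 3/4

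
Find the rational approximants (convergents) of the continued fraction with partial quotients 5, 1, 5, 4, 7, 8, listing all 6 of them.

Using the convergent recurrence p_i = a_i*p_{i-1} + p_{i-2}, q_i = a_i*q_{i-1} + q_{i-2} with p_{-2}=0, p_{-1}=1, q_{-2}=1, q_{-1}=0:
  i=0: a_0=5, p_0 = 5*1 + 0 = 5, q_0 = 5*0 + 1 = 1.
  i=1: a_1=1, p_1 = 1*5 + 1 = 6, q_1 = 1*1 + 0 = 1.
  i=2: a_2=5, p_2 = 5*6 + 5 = 35, q_2 = 5*1 + 1 = 6.
  i=3: a_3=4, p_3 = 4*35 + 6 = 146, q_3 = 4*6 + 1 = 25.
  i=4: a_4=7, p_4 = 7*146 + 35 = 1057, q_4 = 7*25 + 6 = 181.
  i=5: a_5=8, p_5 = 8*1057 + 146 = 8602, q_5 = 8*181 + 25 = 1473.

5/1, 6/1, 35/6, 146/25, 1057/181, 8602/1473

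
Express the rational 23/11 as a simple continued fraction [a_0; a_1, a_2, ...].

[2; 11]

Run the Euclidean algorithm on 23 and 11; the successive quotients are the partial quotients a_0, a_1, ... (each step inverts the fractional part left over by the previous one):
  23 = 2*11 + 1, so a_0 = 2.
  11 = 11*1 + 0, so a_1 = 11.
The remainder reaches 0 after 2 divisions, so the expansion has 2 partial quotients, read off in order.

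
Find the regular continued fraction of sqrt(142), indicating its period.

Write x_i = (sqrt(142) + m_i)/d_i with (m_0, d_0) = (0, 1). a_0 = floor(sqrt(142)) = 11, since 11^2 = 121 <= 142 < 144 = 12^2.
Iterate m_{i+1} = d_i*a_i - m_i, d_{i+1} = (142 - m_{i+1}^2)/d_i, a_{i+1} = floor((a_0 + m_{i+1})/d_{i+1}):
  m_1 = 1*11 - 0 = 11, d_1 = (142 - 11^2)/1 = 21/1 = 21, a_1 = floor((11 + 11)/21) = 1.
  m_2 = 21*1 - 11 = 10, d_2 = (142 - 10^2)/21 = 42/21 = 2, a_2 = floor((11 + 10)/2) = 10.
  m_3 = 2*10 - 10 = 10, d_3 = (142 - 10^2)/2 = 42/2 = 21, a_3 = floor((11 + 10)/21) = 1.
  m_4 = 21*1 - 10 = 11, d_4 = (142 - 11^2)/21 = 21/21 = 1, a_4 = floor((11 + 11)/1) = 22.
  m_5 = 1*22 - 11 = 11, d_5 = (142 - 11^2)/1 = 21/1 = 21: (m_5, d_5) = (m_1, d_1) = (11, 21), so from here the quotients repeat a_1, ..., a_4; the period length is 4.
Hence the expansion of sqrt(142) is a_0 = 11 followed by the repeating block 1, 10, 1, 22 (period 4).

[11; (1, 10, 1, 22)]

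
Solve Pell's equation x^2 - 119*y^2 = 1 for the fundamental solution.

(x, y) = (120, 11)

First expand sqrt(119) as a continued fraction. With x_i = (sqrt(119) + m_i)/d_i and (m_0, d_0) = (0, 1): a_0 = floor(sqrt(119)) = 10, since 10^2 = 100 <= 119 < 121 = 11^2.
Iterate m_{i+1} = d_i*a_i - m_i, d_{i+1} = (119 - m_{i+1}^2)/d_i, a_{i+1} = floor((a_0 + m_{i+1})/d_{i+1}):
  m_1 = 1*10 - 0 = 10, d_1 = (119 - 10^2)/1 = 19/1 = 19, a_1 = floor((10 + 10)/19) = 1.
  m_2 = 19*1 - 10 = 9, d_2 = (119 - 9^2)/19 = 38/19 = 2, a_2 = floor((10 + 9)/2) = 9.
  m_3 = 2*9 - 9 = 9, d_3 = (119 - 9^2)/2 = 38/2 = 19, a_3 = floor((10 + 9)/19) = 1.
  m_4 = 19*1 - 9 = 10, d_4 = (119 - 10^2)/19 = 19/19 = 1, a_4 = floor((10 + 10)/1) = 20.
  m_5 = 1*20 - 10 = 10, d_5 = (119 - 10^2)/1 = 19/1 = 19: (m_5, d_5) = (m_1, d_1) = (10, 19), so from here the quotients repeat a_1, ..., a_4; the period length is 4.
So sqrt(119) = [10; (1, 9, 1, 20)] with period length k = 4.
k is even, so the fundamental solution of x^2 - 119y^2 = 1 is (p_{k-1}, q_{k-1}) = (p_3, q_3); compute convergents through index 3.
Convergents (p_i = a_i*p_{i-1} + p_{i-2}, q_i = a_i*q_{i-1} + q_{i-2} with p_{-2}=0, p_{-1}=1, q_{-2}=1, q_{-1}=0):
  i=0: a_0=10, p_0 = 10*1 + 0 = 10, q_0 = 10*0 + 1 = 1.
  i=1: a_1=1, p_1 = 1*10 + 1 = 11, q_1 = 1*1 + 0 = 1.
  i=2: a_2=9, p_2 = 9*11 + 10 = 109, q_2 = 9*1 + 1 = 10.
  i=3: a_3=1, p_3 = 1*109 + 11 = 120, q_3 = 1*10 + 1 = 11.
Check: 120^2 - 119*11^2 = 14400 - 14399 = 1, so (x, y) = (120, 11) solves the equation, and by the theorem it is the least positive solution.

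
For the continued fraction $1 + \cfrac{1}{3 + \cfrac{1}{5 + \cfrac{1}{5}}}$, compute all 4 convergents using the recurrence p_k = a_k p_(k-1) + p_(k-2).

Using the convergent recurrence p_i = a_i*p_{i-1} + p_{i-2}, q_i = a_i*q_{i-1} + q_{i-2} with p_{-2}=0, p_{-1}=1, q_{-2}=1, q_{-1}=0:
  i=0: a_0=1, p_0 = 1*1 + 0 = 1, q_0 = 1*0 + 1 = 1.
  i=1: a_1=3, p_1 = 3*1 + 1 = 4, q_1 = 3*1 + 0 = 3.
  i=2: a_2=5, p_2 = 5*4 + 1 = 21, q_2 = 5*3 + 1 = 16.
  i=3: a_3=5, p_3 = 5*21 + 4 = 109, q_3 = 5*16 + 3 = 83.

1/1, 4/3, 21/16, 109/83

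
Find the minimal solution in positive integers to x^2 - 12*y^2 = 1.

First expand sqrt(12) as a continued fraction. With x_i = (sqrt(12) + m_i)/d_i and (m_0, d_0) = (0, 1): a_0 = floor(sqrt(12)) = 3, since 3^2 = 9 <= 12 < 16 = 4^2.
Iterate m_{i+1} = d_i*a_i - m_i, d_{i+1} = (12 - m_{i+1}^2)/d_i, a_{i+1} = floor((a_0 + m_{i+1})/d_{i+1}):
  m_1 = 1*3 - 0 = 3, d_1 = (12 - 3^2)/1 = 3/1 = 3, a_1 = floor((3 + 3)/3) = 2.
  m_2 = 3*2 - 3 = 3, d_2 = (12 - 3^2)/3 = 3/3 = 1, a_2 = floor((3 + 3)/1) = 6.
  m_3 = 1*6 - 3 = 3, d_3 = (12 - 3^2)/1 = 3/1 = 3: (m_3, d_3) = (m_1, d_1) = (3, 3), so from here the quotients repeat a_1, a_2; the period length is 2.
So sqrt(12) = [3; (2, 6)] with period length k = 2.
k is even, so the fundamental solution of x^2 - 12y^2 = 1 is (p_{k-1}, q_{k-1}) = (p_1, q_1); compute convergents through index 1.
Convergents (p_i = a_i*p_{i-1} + p_{i-2}, q_i = a_i*q_{i-1} + q_{i-2} with p_{-2}=0, p_{-1}=1, q_{-2}=1, q_{-1}=0):
  i=0: a_0=3, p_0 = 3*1 + 0 = 3, q_0 = 3*0 + 1 = 1.
  i=1: a_1=2, p_1 = 2*3 + 1 = 7, q_1 = 2*1 + 0 = 2.
Check: 7^2 - 12*2^2 = 49 - 48 = 1, so (x, y) = (7, 2) solves the equation, and by the theorem it is the least positive solution.

(x, y) = (7, 2)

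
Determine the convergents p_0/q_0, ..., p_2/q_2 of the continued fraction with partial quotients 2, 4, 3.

2/1, 9/4, 29/13

Using the convergent recurrence p_i = a_i*p_{i-1} + p_{i-2}, q_i = a_i*q_{i-1} + q_{i-2} with p_{-2}=0, p_{-1}=1, q_{-2}=1, q_{-1}=0:
  i=0: a_0=2, p_0 = 2*1 + 0 = 2, q_0 = 2*0 + 1 = 1.
  i=1: a_1=4, p_1 = 4*2 + 1 = 9, q_1 = 4*1 + 0 = 4.
  i=2: a_2=3, p_2 = 3*9 + 2 = 29, q_2 = 3*4 + 1 = 13.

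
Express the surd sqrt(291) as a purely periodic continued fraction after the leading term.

[17; (17, 34)]

Write x_i = (sqrt(291) + m_i)/d_i with (m_0, d_0) = (0, 1). a_0 = floor(sqrt(291)) = 17, since 17^2 = 289 <= 291 < 324 = 18^2.
Iterate m_{i+1} = d_i*a_i - m_i, d_{i+1} = (291 - m_{i+1}^2)/d_i, a_{i+1} = floor((a_0 + m_{i+1})/d_{i+1}):
  m_1 = 1*17 - 0 = 17, d_1 = (291 - 17^2)/1 = 2/1 = 2, a_1 = floor((17 + 17)/2) = 17.
  m_2 = 2*17 - 17 = 17, d_2 = (291 - 17^2)/2 = 2/2 = 1, a_2 = floor((17 + 17)/1) = 34.
  m_3 = 1*34 - 17 = 17, d_3 = (291 - 17^2)/1 = 2/1 = 2: (m_3, d_3) = (m_1, d_1) = (17, 2), so from here the quotients repeat a_1, a_2; the period length is 2.
Hence the expansion of sqrt(291) is a_0 = 17 followed by the repeating block 17, 34 (period 2).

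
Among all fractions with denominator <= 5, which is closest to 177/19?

Expand x = 177/19 as a continued fraction with the Euclidean algorithm:
  177 = 9*19 + 6, so a_0 = 9.
  19 = 3*6 + 1, so a_1 = 3.
  6 = 6*1 + 0, so a_2 = 6.
so x = [9; 3, 6].
Convergents (p_i = a_i*p_{i-1} + p_{i-2}, q_i = a_i*q_{i-1} + q_{i-2} with p_{-2}=0, p_{-1}=1, q_{-2}=1, q_{-1}=0), until the denominator exceeds 5:
  i=0: a_0=9, p_0 = 9*1 + 0 = 9, q_0 = 9*0 + 1 = 1.
  i=1: a_1=3, p_1 = 3*9 + 1 = 28, q_1 = 3*1 + 0 = 3.
  i=2: a_2=6, p_2 = 6*28 + 9 = 177, q_2 = 6*3 + 1 = 19.
q_2 = 19 > 5, so the last convergent with denominator <= 5 is p_1/q_1 = 28/3.
The closest fraction with denominator <= 5 is either p_1/q_1 or the intermediate fraction (k*p_1 + p_0)/(k*q_1 + q_0) with the largest k >= 1 whose denominator stays <= 5; these approach x as k grows, and every other convergent or intermediate fraction in range is farther away.
Largest k: floor((5 - q_0)/q_1) = floor((5 - 1)/3) = 1.
That gives (1*28 + 9)/(1*3 + 1) = 37/4.
Compare the errors: |x - 28/3| = |177*3 - 28*19|/(19*3) = 1/57, and |x - 37/4| = |177*4 - 37*19|/(19*4) = 5/76.
Cross-multiplying, 1*76 = 76 < 285 = 5*57, so 1/57 is smaller: the convergent 28/3 is closer to x than 37/4.

28/3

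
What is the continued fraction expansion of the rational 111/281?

[0; 2, 1, 1, 7, 2, 3]

Run the Euclidean algorithm on 111 and 281; the successive quotients are the partial quotients a_0, a_1, ... (each step inverts the fractional part left over by the previous one):
  111 = 0*281 + 111, so a_0 = 0.
  281 = 2*111 + 59, so a_1 = 2.
  111 = 1*59 + 52, so a_2 = 1.
  59 = 1*52 + 7, so a_3 = 1.
  52 = 7*7 + 3, so a_4 = 7.
  7 = 2*3 + 1, so a_5 = 2.
  3 = 3*1 + 0, so a_6 = 3.
The remainder reaches 0 after 7 divisions, so the expansion has 7 partial quotients, read off in order.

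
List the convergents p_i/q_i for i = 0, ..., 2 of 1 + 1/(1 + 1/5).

1/1, 2/1, 11/6

Using the convergent recurrence p_i = a_i*p_{i-1} + p_{i-2}, q_i = a_i*q_{i-1} + q_{i-2} with p_{-2}=0, p_{-1}=1, q_{-2}=1, q_{-1}=0:
  i=0: a_0=1, p_0 = 1*1 + 0 = 1, q_0 = 1*0 + 1 = 1.
  i=1: a_1=1, p_1 = 1*1 + 1 = 2, q_1 = 1*1 + 0 = 1.
  i=2: a_2=5, p_2 = 5*2 + 1 = 11, q_2 = 5*1 + 1 = 6.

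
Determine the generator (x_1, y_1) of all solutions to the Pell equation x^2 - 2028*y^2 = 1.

(x, y) = (1351, 30)

First expand sqrt(2028) as a continued fraction. With x_i = (sqrt(2028) + m_i)/d_i and (m_0, d_0) = (0, 1): a_0 = floor(sqrt(2028)) = 45, since 45^2 = 2025 <= 2028 < 2116 = 46^2.
Iterate m_{i+1} = d_i*a_i - m_i, d_{i+1} = (2028 - m_{i+1}^2)/d_i, a_{i+1} = floor((a_0 + m_{i+1})/d_{i+1}):
  m_1 = 1*45 - 0 = 45, d_1 = (2028 - 45^2)/1 = 3/1 = 3, a_1 = floor((45 + 45)/3) = 30.
  m_2 = 3*30 - 45 = 45, d_2 = (2028 - 45^2)/3 = 3/3 = 1, a_2 = floor((45 + 45)/1) = 90.
  m_3 = 1*90 - 45 = 45, d_3 = (2028 - 45^2)/1 = 3/1 = 3: (m_3, d_3) = (m_1, d_1) = (45, 3), so from here the quotients repeat a_1, a_2; the period length is 2.
So sqrt(2028) = [45; (30, 90)] with period length k = 2.
k is even, so the fundamental solution of x^2 - 2028y^2 = 1 is (p_{k-1}, q_{k-1}) = (p_1, q_1); compute convergents through index 1.
Convergents (p_i = a_i*p_{i-1} + p_{i-2}, q_i = a_i*q_{i-1} + q_{i-2} with p_{-2}=0, p_{-1}=1, q_{-2}=1, q_{-1}=0):
  i=0: a_0=45, p_0 = 45*1 + 0 = 45, q_0 = 45*0 + 1 = 1.
  i=1: a_1=30, p_1 = 30*45 + 1 = 1351, q_1 = 30*1 + 0 = 30.
Check: 1351^2 - 2028*30^2 = 1825201 - 1825200 = 1, so (x, y) = (1351, 30) solves the equation, and by the theorem it is the least positive solution.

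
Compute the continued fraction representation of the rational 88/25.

[3; 1, 1, 12]

Run the Euclidean algorithm on 88 and 25; the successive quotients are the partial quotients a_0, a_1, ... (each step inverts the fractional part left over by the previous one):
  88 = 3*25 + 13, so a_0 = 3.
  25 = 1*13 + 12, so a_1 = 1.
  13 = 1*12 + 1, so a_2 = 1.
  12 = 12*1 + 0, so a_3 = 12.
The remainder reaches 0 after 4 divisions, so the expansion has 4 partial quotients, read off in order.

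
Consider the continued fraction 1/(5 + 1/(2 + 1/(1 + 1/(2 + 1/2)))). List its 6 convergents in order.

Using the convergent recurrence p_i = a_i*p_{i-1} + p_{i-2}, q_i = a_i*q_{i-1} + q_{i-2} with p_{-2}=0, p_{-1}=1, q_{-2}=1, q_{-1}=0:
  i=0: a_0=0, p_0 = 0*1 + 0 = 0, q_0 = 0*0 + 1 = 1.
  i=1: a_1=5, p_1 = 5*0 + 1 = 1, q_1 = 5*1 + 0 = 5.
  i=2: a_2=2, p_2 = 2*1 + 0 = 2, q_2 = 2*5 + 1 = 11.
  i=3: a_3=1, p_3 = 1*2 + 1 = 3, q_3 = 1*11 + 5 = 16.
  i=4: a_4=2, p_4 = 2*3 + 2 = 8, q_4 = 2*16 + 11 = 43.
  i=5: a_5=2, p_5 = 2*8 + 3 = 19, q_5 = 2*43 + 16 = 102.

0/1, 1/5, 2/11, 3/16, 8/43, 19/102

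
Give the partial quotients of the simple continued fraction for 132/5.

[26; 2, 2]

Run the Euclidean algorithm on 132 and 5; the successive quotients are the partial quotients a_0, a_1, ... (each step inverts the fractional part left over by the previous one):
  132 = 26*5 + 2, so a_0 = 26.
  5 = 2*2 + 1, so a_1 = 2.
  2 = 2*1 + 0, so a_2 = 2.
The remainder reaches 0 after 3 divisions, so the expansion has 3 partial quotients, read off in order.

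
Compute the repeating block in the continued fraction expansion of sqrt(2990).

[54; (1, 2, 7, 2, 10, 2, 7, 2, 1, 108)]

Write x_i = (sqrt(2990) + m_i)/d_i with (m_0, d_0) = (0, 1). a_0 = floor(sqrt(2990)) = 54, since 54^2 = 2916 <= 2990 < 3025 = 55^2.
Iterate m_{i+1} = d_i*a_i - m_i, d_{i+1} = (2990 - m_{i+1}^2)/d_i, a_{i+1} = floor((a_0 + m_{i+1})/d_{i+1}):
  m_1 = 1*54 - 0 = 54, d_1 = (2990 - 54^2)/1 = 74/1 = 74, a_1 = floor((54 + 54)/74) = 1.
  m_2 = 74*1 - 54 = 20, d_2 = (2990 - 20^2)/74 = 2590/74 = 35, a_2 = floor((54 + 20)/35) = 2.
  m_3 = 35*2 - 20 = 50, d_3 = (2990 - 50^2)/35 = 490/35 = 14, a_3 = floor((54 + 50)/14) = 7.
  m_4 = 14*7 - 50 = 48, d_4 = (2990 - 48^2)/14 = 686/14 = 49, a_4 = floor((54 + 48)/49) = 2.
  m_5 = 49*2 - 48 = 50, d_5 = (2990 - 50^2)/49 = 490/49 = 10, a_5 = floor((54 + 50)/10) = 10.
  m_6 = 10*10 - 50 = 50, d_6 = (2990 - 50^2)/10 = 490/10 = 49, a_6 = floor((54 + 50)/49) = 2.
  m_7 = 49*2 - 50 = 48, d_7 = (2990 - 48^2)/49 = 686/49 = 14, a_7 = floor((54 + 48)/14) = 7.
  m_8 = 14*7 - 48 = 50, d_8 = (2990 - 50^2)/14 = 490/14 = 35, a_8 = floor((54 + 50)/35) = 2.
  m_9 = 35*2 - 50 = 20, d_9 = (2990 - 20^2)/35 = 2590/35 = 74, a_9 = floor((54 + 20)/74) = 1.
  m_10 = 74*1 - 20 = 54, d_10 = (2990 - 54^2)/74 = 74/74 = 1, a_10 = floor((54 + 54)/1) = 108.
  m_11 = 1*108 - 54 = 54, d_11 = (2990 - 54^2)/1 = 74/1 = 74: (m_11, d_11) = (m_1, d_1) = (54, 74), so from here the quotients repeat a_1, ..., a_10; the period length is 10.
Hence the expansion of sqrt(2990) is a_0 = 54 followed by the repeating block 1, 2, 7, 2, 10, 2, 7, 2, 1, 108 (period 10).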